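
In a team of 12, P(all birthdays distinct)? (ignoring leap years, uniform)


P(all different) = Π(365-i)/365 for i=0..11
= (365/365)×(364/365)×...×(354/365)
= 0.832975

P ≈ 0.8330 ≈ 83.30%


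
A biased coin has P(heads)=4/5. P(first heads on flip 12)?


Geometric: P(X=12) = (1-p)^(k-1)×p = (1/5)^11×4/5 = 4/244140625

P(X=12) = 4/244140625 ≈ 0.00%


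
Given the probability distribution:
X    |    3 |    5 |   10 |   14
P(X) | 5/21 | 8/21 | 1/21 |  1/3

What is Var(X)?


E[X] = 163/21
E[X²] = 1717/21
Var(X) = E[X²] - (E[X])² = 1717/21 - 26569/441 = 9488/441

Var(X) = 9488/441 ≈ 21.5147


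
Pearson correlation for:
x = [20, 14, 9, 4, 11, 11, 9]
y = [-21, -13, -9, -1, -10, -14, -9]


n=7, Σx=78, Σy=-77, Σxy=-1032, Σx²=1016, Σy²=1069
r = (7×(-1032) - 78×(-77))/√((7×1016 - 78²)(7×1069 - (-77)²))
= -1218/√(1028×1554) = -1218/√1597512 ≈ -1218/1263.9272 ≈ -0.9637

r ≈ -0.9637


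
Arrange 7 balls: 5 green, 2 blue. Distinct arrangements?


7!/(5!×2!) = 21

21


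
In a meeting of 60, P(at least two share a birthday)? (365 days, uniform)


P(all different) = Π(365-i)/365 for i=0..59
= 0.005877
P(match) = 1 - 0.005877 = 0.994123

P ≈ 0.9941 ≈ 99.41%


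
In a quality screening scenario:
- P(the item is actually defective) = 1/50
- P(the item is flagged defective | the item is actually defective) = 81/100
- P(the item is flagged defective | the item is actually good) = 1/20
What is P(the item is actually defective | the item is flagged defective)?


Using Bayes' theorem:
P(A|B) = P(B|A)·P(A) / P(B)

P(the item is flagged defective) = 81/100 × 1/50 + 1/20 × 49/50
= 81/5000 + 49/1000 = 163/2500

P(the item is actually defective|the item is flagged defective) = (81/5000) / (163/2500) = 81/326

P(the item is actually defective|the item is flagged defective) = 81/326 ≈ 24.85%


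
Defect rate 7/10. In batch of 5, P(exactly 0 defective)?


Binomial: P(X=0) = C(5,0)×p^0×(1-p)^5
= 1 × 1 × 243/100000 = 243/100000

P(X=0) = 243/100000 ≈ 0.24%


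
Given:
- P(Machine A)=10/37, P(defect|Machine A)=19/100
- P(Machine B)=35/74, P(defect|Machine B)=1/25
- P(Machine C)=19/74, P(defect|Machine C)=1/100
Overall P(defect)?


P(B) = Σ P(B|Aᵢ)×P(Aᵢ)
  19/100×10/37 = 19/370
  1/25×35/74 = 7/370
  1/100×19/74 = 19/7400
Sum = 539/7400

P(defect) = 539/7400 ≈ 7.28%


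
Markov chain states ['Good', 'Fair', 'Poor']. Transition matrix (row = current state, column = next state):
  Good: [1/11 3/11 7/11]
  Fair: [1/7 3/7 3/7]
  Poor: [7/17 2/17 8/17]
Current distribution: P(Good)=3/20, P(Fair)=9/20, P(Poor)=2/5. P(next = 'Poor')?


P(next=Poor) = Σᵢ P(now=i)×P(i→Poor)
= 3/20×7/11 + 9/20×3/7 + 2/5×8/17
= 21/220 + 27/140 + 16/85 = 3119/6545

P = 3119/6545 ≈ 0.4765


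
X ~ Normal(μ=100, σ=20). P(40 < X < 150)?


z₁=(40-100)/20=-3.0, z₂=(150-100)/20=2.5
P = Φ(2.5) - Φ(-3.0) = 0.993790 - 0.001350 = 0.992440 ≈ 0.9924

P(40 < X < 150) ≈ 0.9924


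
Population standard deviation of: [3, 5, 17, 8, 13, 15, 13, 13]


Mean = 87/8
  (3-87/8)²=3969/64
  (5-87/8)²=2209/64
  (17-87/8)²=2401/64
  (8-87/8)²=529/64
  (13-87/8)²=289/64
  (15-87/8)²=1089/64
  (13-87/8)²=289/64
  (13-87/8)²=289/64
Σ(x-μ)² = 1383/8
σ² = (1383/8)/8 = 1383/64

σ = √(1383/64) ≈ 4.6486


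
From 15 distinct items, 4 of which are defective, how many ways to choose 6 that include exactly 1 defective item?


Choose 1 of the 4 defective items and 5 of the other 11 items:
C(4,1)×C(11,5) = 4×462 = 1848

1848


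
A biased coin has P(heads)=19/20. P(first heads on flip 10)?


Geometric: P(X=10) = (1-p)^(k-1)×p = (1/20)^9×19/20 = 19/10240000000000

P(X=10) = 19/10240000000000 ≈ 0.00%


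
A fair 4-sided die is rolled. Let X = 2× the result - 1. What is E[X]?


E[die] = (1+4)/2 = 5/2
E[X] = 2×5/2 - 1 = 4

E[X] = 4


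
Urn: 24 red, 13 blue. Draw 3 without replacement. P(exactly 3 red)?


Hypergeometric: C(24,3)×C(13,0)/C(37,3)
= 2024×1/7770 = 1012/3885

P(X=3) = 1012/3885 ≈ 26.05%


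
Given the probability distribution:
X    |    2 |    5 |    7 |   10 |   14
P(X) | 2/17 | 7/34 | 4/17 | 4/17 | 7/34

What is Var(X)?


E[X] = 277/34
E[X²] = 2755/34
Var(X) = E[X²] - (E[X])² = 2755/34 - 76729/1156 = 16941/1156

Var(X) = 16941/1156 ≈ 14.6548


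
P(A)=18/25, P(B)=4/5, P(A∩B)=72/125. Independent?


P(A)×P(B) = 72/125
P(A∩B) = 72/125
Equal ✓ → Independent

Yes, independent


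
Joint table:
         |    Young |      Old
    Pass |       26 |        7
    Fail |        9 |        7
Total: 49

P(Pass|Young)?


P(Pass|Young) = 26/(26+9) = 26/35

P = 26/35 ≈ 74.29%


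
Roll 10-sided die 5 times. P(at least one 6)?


P(no 6)^5 = (9/10)^5 = 59049/100000
P(≥1) = 1 - 59049/100000 = 40951/100000

P = 40951/100000 ≈ 40.95%


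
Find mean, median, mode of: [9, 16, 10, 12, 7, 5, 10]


Sorted: [5, 7, 9, 10, 10, 12, 16]
Mean = 69/7
Median = 10
Freq: {9: 1, 16: 1, 10: 2, 12: 1, 7: 1, 5: 1}
Mode: [10]

Mean=69/7, Median=10, Mode=10


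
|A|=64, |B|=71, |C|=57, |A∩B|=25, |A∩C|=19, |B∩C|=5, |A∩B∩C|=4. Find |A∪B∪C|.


|A∪B∪C| = 64+71+57-25-19-5+4 = 147

|A∪B∪C| = 147


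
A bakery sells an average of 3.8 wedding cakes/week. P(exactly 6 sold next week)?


Poisson(λ=3.8): P(X=6) = e^(-λ)×λ^k/k!
= e^(-3.8) × 3.8^6 / 6!
≈ 0.02237077186 × 3010.936384 / 720 ≈ 0.093551

P(X=6) ≈ 0.093551 ≈ 9.36%


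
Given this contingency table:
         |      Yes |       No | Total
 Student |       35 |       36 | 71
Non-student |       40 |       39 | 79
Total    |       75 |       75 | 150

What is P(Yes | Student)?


P(Yes | Student) = 35/(35+36) = 35/71

P(Yes|Student) = 35/71 ≈ 49.30%


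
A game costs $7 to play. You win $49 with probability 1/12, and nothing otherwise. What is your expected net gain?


E[gain] = (49-7)×1/12 + (-7)×11/12
= 7/2 - 77/12 = -35/12

Expected net gain = $-35/12 ≈ $-2.92


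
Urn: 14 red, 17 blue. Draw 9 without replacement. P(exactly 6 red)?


Hypergeometric: C(14,6)×C(17,3)/C(31,9)
= 3003×680/20160075 = 10472/103385

P(X=6) = 10472/103385 ≈ 10.13%


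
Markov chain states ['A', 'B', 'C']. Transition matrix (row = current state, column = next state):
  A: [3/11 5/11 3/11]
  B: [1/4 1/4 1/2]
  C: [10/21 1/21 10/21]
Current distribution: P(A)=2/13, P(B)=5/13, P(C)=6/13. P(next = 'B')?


P(next=B) = Σᵢ P(now=i)×P(i→B)
= 2/13×5/11 + 5/13×1/4 + 6/13×1/21
= 10/143 + 5/52 + 2/91 = 753/4004

P = 753/4004 ≈ 0.1881


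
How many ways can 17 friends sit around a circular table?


Circular arrangements of 17 distinct objects: fix one position to break rotational symmetry.
(n-1)! = 16! = 20922789888000

20922789888000


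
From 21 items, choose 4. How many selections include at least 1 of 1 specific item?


Complement: C(21,4) - C(20,4) = 5985 - 4845 = 1140

1140


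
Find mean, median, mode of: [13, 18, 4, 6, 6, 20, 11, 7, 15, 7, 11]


Sorted: [4, 6, 6, 7, 7, 11, 11, 13, 15, 18, 20]
Mean = 118/11
Median = 11
Freq: {13: 1, 18: 1, 4: 1, 6: 2, 20: 1, 11: 2, 7: 2, 15: 1}
Mode: [6, 7, 11]

Mean=118/11, Median=11, Mode=[6, 7, 11]


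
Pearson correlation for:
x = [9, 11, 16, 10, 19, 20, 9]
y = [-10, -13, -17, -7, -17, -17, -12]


n=7, Σx=94, Σy=-93, Σxy=-1346, Σx²=1400, Σy²=1329
r = (7×(-1346) - 94×(-93))/√((7×1400 - 94²)(7×1329 - (-93)²))
= -680/√(964×654) = -680/√630456 ≈ -680/794.0126 ≈ -0.8564

r ≈ -0.8564


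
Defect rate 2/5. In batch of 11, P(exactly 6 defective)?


Binomial: P(X=6) = C(11,6)×p^6×(1-p)^5
= 462 × 64/15625 × 243/3125 = 7185024/48828125

P(X=6) = 7185024/48828125 ≈ 14.71%


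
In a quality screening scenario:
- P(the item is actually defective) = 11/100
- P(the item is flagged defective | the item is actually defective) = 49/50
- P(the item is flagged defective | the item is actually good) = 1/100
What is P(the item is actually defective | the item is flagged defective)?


Using Bayes' theorem:
P(A|B) = P(B|A)·P(A) / P(B)

P(the item is flagged defective) = 49/50 × 11/100 + 1/100 × 89/100
= 539/5000 + 89/10000 = 1167/10000

P(the item is actually defective|the item is flagged defective) = (539/5000) / (1167/10000) = 1078/1167

P(the item is actually defective|the item is flagged defective) = 1078/1167 ≈ 92.37%


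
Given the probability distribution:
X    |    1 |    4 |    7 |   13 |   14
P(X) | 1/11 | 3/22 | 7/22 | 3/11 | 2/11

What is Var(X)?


E[X] = 197/22
E[X²] = 2191/22
Var(X) = E[X²] - (E[X])² = 2191/22 - 38809/484 = 9393/484

Var(X) = 9393/484 ≈ 19.4070


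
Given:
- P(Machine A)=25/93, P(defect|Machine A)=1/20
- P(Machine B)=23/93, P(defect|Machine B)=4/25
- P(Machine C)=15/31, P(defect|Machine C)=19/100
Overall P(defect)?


P(B) = Σ P(B|Aᵢ)×P(Aᵢ)
  1/20×25/93 = 5/372
  4/25×23/93 = 92/2325
  19/100×15/31 = 57/620
Sum = 337/2325

P(defect) = 337/2325 ≈ 14.49%


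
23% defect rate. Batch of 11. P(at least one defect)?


P(all good) = (77/100)^11 = 564154396389137449973/10000000000000000000000
P(≥1 defect) = 9435845603610862550027/10000000000000000000000

P = 9435845603610862550027/10000000000000000000000 ≈ 94.36%


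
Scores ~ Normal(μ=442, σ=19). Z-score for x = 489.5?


z = (x - μ)/σ = (489.5 - 442)/19 = 2.5

z = 2.5


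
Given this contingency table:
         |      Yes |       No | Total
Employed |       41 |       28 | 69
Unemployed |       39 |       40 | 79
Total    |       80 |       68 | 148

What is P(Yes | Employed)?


P(Yes | Employed) = 41/(41+28) = 41/69

P(Yes|Employed) = 41/69 ≈ 59.42%


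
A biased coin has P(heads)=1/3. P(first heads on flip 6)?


Geometric: P(X=6) = (1-p)^(k-1)×p = (2/3)^5×1/3 = 32/729

P(X=6) = 32/729 ≈ 4.39%


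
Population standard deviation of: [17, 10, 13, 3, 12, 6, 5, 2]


Mean = 68/8 = 17/2
  (17-17/2)²=289/4
  (10-17/2)²=9/4
  (13-17/2)²=81/4
  (3-17/2)²=121/4
  (12-17/2)²=49/4
  (6-17/2)²=25/4
  (5-17/2)²=49/4
  (2-17/2)²=169/4
Σ(x-μ)² = 198
σ² = 198/8 = 99/4

σ = √(99/4) ≈ 4.9749


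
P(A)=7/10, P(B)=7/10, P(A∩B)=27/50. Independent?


P(A)×P(B) = 49/100
P(A∩B) = 27/50
Not equal → NOT independent

No, not independent


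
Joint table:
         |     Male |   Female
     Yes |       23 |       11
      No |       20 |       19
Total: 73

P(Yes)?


P(Yes) = (23+11)/73 = 34/73

P(Yes) = 34/73 ≈ 46.58%


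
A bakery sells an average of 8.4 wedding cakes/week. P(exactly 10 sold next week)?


Poisson(λ=8.4): P(X=10) = e^(-λ)×λ^k/k!
= e^(-8.4) × 8.4^10 / 10!
≈ 0.0002248673242 × 1749012287.66 / 3628800 ≈ 0.108382

P(X=10) ≈ 0.108382 ≈ 10.84%


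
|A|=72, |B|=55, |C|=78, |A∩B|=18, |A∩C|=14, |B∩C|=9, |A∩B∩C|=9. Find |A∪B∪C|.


|A∪B∪C| = 72+55+78-18-14-9+9 = 173

|A∪B∪C| = 173


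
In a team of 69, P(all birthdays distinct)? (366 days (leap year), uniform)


P(all different) = Π(366-i)/366 for i=0..68
= (366/366)×(365/366)×...×(298/366)
= 0.001057

P ≈ 0.0011 ≈ 0.11%


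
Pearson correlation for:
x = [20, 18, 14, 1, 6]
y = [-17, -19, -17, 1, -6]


n=5, Σx=59, Σy=-58, Σxy=-955, Σx²=957, Σy²=976
r = (5×(-955) - 59×(-58))/√((5×957 - 59²)(5×976 - (-58)²))
= -1353/√(1304×1516) = -1353/√1976864 ≈ -1353/1406.0100 ≈ -0.9623

r ≈ -0.9623


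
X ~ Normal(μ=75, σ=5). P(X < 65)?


z = (65-75)/5 = -2.0
P(Z < -2.0) = 0.0228

P(X < 65) ≈ 0.0228


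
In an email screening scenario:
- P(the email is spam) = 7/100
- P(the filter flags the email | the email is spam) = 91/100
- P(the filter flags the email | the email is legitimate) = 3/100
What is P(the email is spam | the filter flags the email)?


Using Bayes' theorem:
P(A|B) = P(B|A)·P(A) / P(B)

P(the filter flags the email) = 91/100 × 7/100 + 3/100 × 93/100
= 637/10000 + 279/10000 = 229/2500

P(the email is spam|the filter flags the email) = (637/10000) / (229/2500) = 637/916

P(the email is spam|the filter flags the email) = 637/916 ≈ 69.54%


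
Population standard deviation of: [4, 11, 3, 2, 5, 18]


Mean = 43/6
  (4-43/6)²=361/36
  (11-43/6)²=529/36
  (3-43/6)²=625/36
  (2-43/6)²=961/36
  (5-43/6)²=169/36
  (18-43/6)²=4225/36
Σ(x-μ)² = 1145/6
σ² = (1145/6)/6 = 1145/36

σ = √(1145/36) ≈ 5.6396


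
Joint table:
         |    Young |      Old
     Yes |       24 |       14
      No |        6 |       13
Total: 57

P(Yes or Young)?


P(Yes∨Young) = P(Yes) + P(Young) - P(Yes∧Young)
= (38 + 30 - 24)/57 = 44/57

P = 44/57 ≈ 77.19%


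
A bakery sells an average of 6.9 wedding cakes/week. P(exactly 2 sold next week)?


Poisson(λ=6.9): P(X=2) = e^(-λ)×λ^k/k!
= e^(-6.9) × 6.9^2 / 2!
≈ 0.001007785429 × 47.61 / 2 ≈ 0.023990

P(X=2) ≈ 0.023990 ≈ 2.40%


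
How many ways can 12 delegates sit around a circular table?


Circular arrangements of 12 distinct objects: fix one position to break rotational symmetry.
(n-1)! = 11! = 39916800

39916800


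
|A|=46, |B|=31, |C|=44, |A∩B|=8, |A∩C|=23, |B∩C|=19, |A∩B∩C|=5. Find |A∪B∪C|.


|A∪B∪C| = 46+31+44-8-23-19+5 = 76

|A∪B∪C| = 76


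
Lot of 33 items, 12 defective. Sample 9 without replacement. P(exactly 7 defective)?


Hypergeometric: C(12,7)×C(21,2)/C(33,9)
= 792×210/38567100 = 252/58435

P(X=7) = 252/58435 ≈ 0.43%


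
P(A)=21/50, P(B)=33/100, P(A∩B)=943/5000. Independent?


P(A)×P(B) = 693/5000
P(A∩B) = 943/5000
Not equal → NOT independent

No, not independent


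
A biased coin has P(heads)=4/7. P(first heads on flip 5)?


Geometric: P(X=5) = (1-p)^(k-1)×p = (3/7)^4×4/7 = 324/16807

P(X=5) = 324/16807 ≈ 1.93%


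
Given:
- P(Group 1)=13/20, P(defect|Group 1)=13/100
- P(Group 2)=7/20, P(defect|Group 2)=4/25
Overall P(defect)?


P(B) = Σ P(B|Aᵢ)×P(Aᵢ)
  13/100×13/20 = 169/2000
  4/25×7/20 = 7/125
Sum = 281/2000

P(defect) = 281/2000 ≈ 14.05%


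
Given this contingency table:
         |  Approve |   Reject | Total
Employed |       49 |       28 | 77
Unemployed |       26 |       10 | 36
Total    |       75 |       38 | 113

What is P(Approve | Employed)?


P(Approve | Employed) = 49/(49+28) = 49/77 = 7/11

P(Approve|Employed) = 7/11 ≈ 63.64%


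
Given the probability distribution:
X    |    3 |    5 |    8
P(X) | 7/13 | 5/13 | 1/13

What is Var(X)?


E[X] = 54/13
E[X²] = 252/13
Var(X) = E[X²] - (E[X])² = 252/13 - 2916/169 = 360/169

Var(X) = 360/169 ≈ 2.1302


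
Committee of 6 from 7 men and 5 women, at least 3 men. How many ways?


Count by #men:
  3M,3W: C(7,3)×C(5,3)=350
  4M,2W: C(7,4)×C(5,2)=350
  5M,1W: C(7,5)×C(5,1)=105
  6M,0W: C(7,6)×C(5,0)=7
Total = 812

812


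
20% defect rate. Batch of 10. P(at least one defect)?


P(all good) = (4/5)^10 = 1048576/9765625
P(≥1 defect) = 8717049/9765625

P = 8717049/9765625 ≈ 89.26%


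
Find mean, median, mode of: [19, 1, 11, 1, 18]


Sorted: [1, 1, 11, 18, 19]
Mean = 50/5 = 10
Median = 11
Freq: {19: 1, 1: 2, 11: 1, 18: 1}
Mode: [1]

Mean=10, Median=11, Mode=1


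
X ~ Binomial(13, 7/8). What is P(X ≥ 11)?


P(X ≥ 11) = Σ P(X=i) for i=11..13
P(X=11) = 77115742977/274877906944
P(X=12) = 179936733613/549755813888
P(X=13) = 96889010407/549755813888
Sum = 215528614987/274877906944

P(X ≥ 11) = 215528614987/274877906944 ≈ 78.41%


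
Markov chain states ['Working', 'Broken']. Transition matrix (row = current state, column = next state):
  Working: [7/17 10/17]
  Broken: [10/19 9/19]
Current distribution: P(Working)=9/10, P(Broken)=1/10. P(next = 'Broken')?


P(next=Broken) = Σᵢ P(now=i)×P(i→Broken)
= 9/10×10/17 + 1/10×9/19
= 9/17 + 9/190 = 1863/3230

P = 1863/3230 ≈ 0.5768


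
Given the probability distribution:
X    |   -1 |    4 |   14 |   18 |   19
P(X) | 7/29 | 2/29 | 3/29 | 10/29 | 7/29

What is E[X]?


E[X] = Σ x·P(X=x)
= (-1)×(7/29) + (4)×(2/29) + (14)×(3/29) + (18)×(10/29) + (19)×(7/29)
= 356/29

E[X] = 356/29


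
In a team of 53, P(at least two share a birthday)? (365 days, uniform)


P(all different) = Π(365-i)/365 for i=0..52
= 0.018862
P(match) = 1 - 0.018862 = 0.981138

P ≈ 0.9811 ≈ 98.11%


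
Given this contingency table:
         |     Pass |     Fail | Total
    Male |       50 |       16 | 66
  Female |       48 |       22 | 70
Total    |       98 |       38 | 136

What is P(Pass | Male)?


P(Pass | Male) = 50/(50+16) = 50/66 = 25/33

P(Pass|Male) = 25/33 ≈ 75.76%


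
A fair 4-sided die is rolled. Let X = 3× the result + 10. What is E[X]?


E[die] = (1+4)/2 = 5/2
E[X] = 3×5/2 + 10 = 35/2

E[X] = 35/2


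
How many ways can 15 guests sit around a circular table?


Circular arrangements of 15 distinct objects: fix one position to break rotational symmetry.
(n-1)! = 14! = 87178291200

87178291200


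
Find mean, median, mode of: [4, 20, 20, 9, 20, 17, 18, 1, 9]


Sorted: [1, 4, 9, 9, 17, 18, 20, 20, 20]
Mean = 118/9
Median = 17
Freq: {4: 1, 20: 3, 9: 2, 17: 1, 18: 1, 1: 1}
Mode: [20]

Mean=118/9, Median=17, Mode=20


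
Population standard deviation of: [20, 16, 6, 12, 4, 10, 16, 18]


Mean = 102/8 = 51/4
  (20-51/4)²=841/16
  (16-51/4)²=169/16
  (6-51/4)²=729/16
  (12-51/4)²=9/16
  (4-51/4)²=1225/16
  (10-51/4)²=121/16
  (16-51/4)²=169/16
  (18-51/4)²=441/16
Σ(x-μ)² = 463/2
σ² = (463/2)/8 = 463/16

σ = √(463/16) ≈ 5.3794


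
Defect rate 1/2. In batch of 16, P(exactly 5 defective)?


Binomial: P(X=5) = C(16,5)×p^5×(1-p)^11
= 4368 × 1/32 × 1/2048 = 273/4096

P(X=5) = 273/4096 ≈ 6.67%


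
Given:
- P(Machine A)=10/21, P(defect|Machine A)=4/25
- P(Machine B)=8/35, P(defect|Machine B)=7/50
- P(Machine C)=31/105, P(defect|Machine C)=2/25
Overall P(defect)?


P(B) = Σ P(B|Aᵢ)×P(Aᵢ)
  4/25×10/21 = 8/105
  7/50×8/35 = 4/125
  2/25×31/105 = 62/2625
Sum = 346/2625

P(defect) = 346/2625 ≈ 13.18%


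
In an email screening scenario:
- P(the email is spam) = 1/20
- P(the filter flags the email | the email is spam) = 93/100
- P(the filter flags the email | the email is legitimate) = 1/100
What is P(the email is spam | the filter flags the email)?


Using Bayes' theorem:
P(A|B) = P(B|A)·P(A) / P(B)

P(the filter flags the email) = 93/100 × 1/20 + 1/100 × 19/20
= 93/2000 + 19/2000 = 7/125

P(the email is spam|the filter flags the email) = (93/2000) / (7/125) = 93/112

P(the email is spam|the filter flags the email) = 93/112 ≈ 83.04%


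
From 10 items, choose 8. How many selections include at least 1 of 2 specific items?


Complement: C(10,8) - C(8,8) = 45 - 1 = 44

44


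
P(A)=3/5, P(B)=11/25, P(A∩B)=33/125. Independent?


P(A)×P(B) = 33/125
P(A∩B) = 33/125
Equal ✓ → Independent

Yes, independent


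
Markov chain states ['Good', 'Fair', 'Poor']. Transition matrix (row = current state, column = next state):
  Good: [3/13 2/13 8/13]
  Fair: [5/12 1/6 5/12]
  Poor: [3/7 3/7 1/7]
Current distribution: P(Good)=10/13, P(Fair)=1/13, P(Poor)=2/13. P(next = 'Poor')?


P(next=Poor) = Σᵢ P(now=i)×P(i→Poor)
= 10/13×8/13 + 1/13×5/12 + 2/13×1/7
= 80/169 + 5/156 + 2/91 = 7487/14196

P = 7487/14196 ≈ 0.5274


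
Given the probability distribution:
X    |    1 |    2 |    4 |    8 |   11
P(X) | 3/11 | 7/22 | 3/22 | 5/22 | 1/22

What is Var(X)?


E[X] = 83/22
E[X²] = 523/22
Var(X) = E[X²] - (E[X])² = 523/22 - 6889/484 = 4617/484

Var(X) = 4617/484 ≈ 9.5393


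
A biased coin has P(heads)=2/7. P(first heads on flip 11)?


Geometric: P(X=11) = (1-p)^(k-1)×p = (5/7)^10×2/7 = 19531250/1977326743

P(X=11) = 19531250/1977326743 ≈ 0.99%


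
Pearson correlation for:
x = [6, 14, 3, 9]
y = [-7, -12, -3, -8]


n=4, Σx=32, Σy=-30, Σxy=-291, Σx²=322, Σy²=266
r = (4×(-291) - 32×(-30))/√((4×322 - 32²)(4×266 - (-30)²))
= -204/√(264×164) = -204/√43296 ≈ -204/208.0769 ≈ -0.9804

r ≈ -0.9804


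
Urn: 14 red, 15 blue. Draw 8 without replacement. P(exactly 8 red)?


Hypergeometric: C(14,8)×C(15,0)/C(29,8)
= 3003×1/4292145 = 7/10005

P(X=8) = 7/10005 ≈ 0.07%


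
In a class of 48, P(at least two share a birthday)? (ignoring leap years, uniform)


P(all different) = Π(365-i)/365 for i=0..47
= 0.039402
P(match) = 1 - 0.039402 = 0.960598

P ≈ 0.9606 ≈ 96.06%


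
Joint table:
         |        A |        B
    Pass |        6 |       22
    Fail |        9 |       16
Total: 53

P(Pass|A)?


P(Pass|A) = 6/(6+9) = 6/15 = 2/5

P = 2/5 ≈ 40.00%


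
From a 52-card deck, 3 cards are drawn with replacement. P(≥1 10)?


P(not a 10) = 48/52 = 12/13
P(none in 3 draws) = (12/13)^3 = 1728/2197
P(≥1 10) = 1 - 1728/2197 = 469/2197

P = 469/2197 ≈ 21.35%


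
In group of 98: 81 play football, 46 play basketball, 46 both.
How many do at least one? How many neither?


|A∪B| = 81+46-46 = 81
Neither = 98-81 = 17

At least one: 81; Neither: 17


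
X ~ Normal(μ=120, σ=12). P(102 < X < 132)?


z₁=(102-120)/12=-1.5, z₂=(132-120)/12=1.0
P = Φ(1.0) - Φ(-1.5) = 0.841345 - 0.066807 = 0.774538 ≈ 0.7745

P(102 < X < 132) ≈ 0.7745


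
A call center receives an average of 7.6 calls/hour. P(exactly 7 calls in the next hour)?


Poisson(λ=7.6): P(X=7) = e^(-λ)×λ^k/k!
= e^(-7.6) × 7.6^7 / 7!
≈ 0.0005004514334 × 1464519.45718 / 5040 ≈ 0.145421

P(X=7) ≈ 0.145421 ≈ 14.54%


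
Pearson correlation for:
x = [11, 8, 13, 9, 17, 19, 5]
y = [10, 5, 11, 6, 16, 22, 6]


n=7, Σx=82, Σy=76, Σxy=1067, Σx²=1110, Σy²=1058
r = (7×1067 - 82×76)/√((7×1110 - 82²)(7×1058 - 76²))
= 1237/√(1046×1630) = 1237/√1704980 ≈ 1237/1305.7488 ≈ 0.9473

r ≈ 0.9473


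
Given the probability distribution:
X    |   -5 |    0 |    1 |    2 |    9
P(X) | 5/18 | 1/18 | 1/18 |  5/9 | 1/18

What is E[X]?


E[X] = Σ x·P(X=x)
= (-5)×(5/18) + (0)×(1/18) + (1)×(1/18) + (2)×(5/9) + (9)×(1/18)
= 5/18

E[X] = 5/18


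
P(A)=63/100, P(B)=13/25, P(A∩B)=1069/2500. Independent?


P(A)×P(B) = 819/2500
P(A∩B) = 1069/2500
Not equal → NOT independent

No, not independent


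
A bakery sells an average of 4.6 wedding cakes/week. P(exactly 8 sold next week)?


Poisson(λ=4.6): P(X=8) = e^(-λ)×λ^k/k!
= e^(-4.6) × 4.6^8 / 8!
≈ 0.01005183574 × 200476.122319 / 40320 ≈ 0.049979

P(X=8) ≈ 0.049979 ≈ 5.00%


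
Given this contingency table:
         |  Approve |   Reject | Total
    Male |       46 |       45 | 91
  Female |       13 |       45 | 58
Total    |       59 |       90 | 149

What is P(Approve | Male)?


P(Approve | Male) = 46/(46+45) = 46/91

P(Approve|Male) = 46/91 ≈ 50.55%


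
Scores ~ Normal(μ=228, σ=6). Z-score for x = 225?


z = (x - μ)/σ = (225 - 228)/6 = -0.5

z = -0.5


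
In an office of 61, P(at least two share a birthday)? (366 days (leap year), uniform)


P(all different) = Π(366-i)/366 for i=0..60
= 0.004988
P(match) = 1 - 0.004988 = 0.995012

P ≈ 0.9950 ≈ 99.50%


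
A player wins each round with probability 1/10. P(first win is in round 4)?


Geometric: P(X=4) = (1-p)^(k-1)×p = (9/10)^3×1/10 = 729/10000

P(X=4) = 729/10000 ≈ 7.29%


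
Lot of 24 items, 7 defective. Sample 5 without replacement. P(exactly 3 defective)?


Hypergeometric: C(7,3)×C(17,2)/C(24,5)
= 35×136/42504 = 85/759

P(X=3) = 85/759 ≈ 11.20%


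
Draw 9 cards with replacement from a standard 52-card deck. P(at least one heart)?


P(not a heart) = 39/52 = 3/4
P(none in 9 draws) = (3/4)^9 = 19683/262144
P(≥1 heart) = 1 - 19683/262144 = 242461/262144

P = 242461/262144 ≈ 92.49%


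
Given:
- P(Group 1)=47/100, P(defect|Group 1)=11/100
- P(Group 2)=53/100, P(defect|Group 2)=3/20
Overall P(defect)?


P(B) = Σ P(B|Aᵢ)×P(Aᵢ)
  11/100×47/100 = 517/10000
  3/20×53/100 = 159/2000
Sum = 82/625

P(defect) = 82/625 ≈ 13.12%


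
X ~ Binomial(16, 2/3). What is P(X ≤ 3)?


P(X ≤ 3) = Σ P(X=i) for i=0..3
P(X=0) = 1/43046721
P(X=1) = 32/43046721
P(X=2) = 160/14348907
P(X=3) = 4480/43046721
Sum = 4993/43046721

P(X ≤ 3) = 4993/43046721 ≈ 0.01%


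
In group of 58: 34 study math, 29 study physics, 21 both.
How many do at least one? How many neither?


|A∪B| = 34+29-21 = 42
Neither = 58-42 = 16

At least one: 42; Neither: 16


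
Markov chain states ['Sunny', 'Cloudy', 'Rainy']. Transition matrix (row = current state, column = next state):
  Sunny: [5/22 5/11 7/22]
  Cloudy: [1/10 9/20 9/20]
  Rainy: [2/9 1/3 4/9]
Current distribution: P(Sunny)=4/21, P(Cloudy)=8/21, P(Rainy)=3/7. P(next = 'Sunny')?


P(next=Sunny) = Σᵢ P(now=i)×P(i→Sunny)
= 4/21×5/22 + 8/21×1/10 + 3/7×2/9
= 10/231 + 4/105 + 2/21 = 68/385

P = 68/385 ≈ 0.1766


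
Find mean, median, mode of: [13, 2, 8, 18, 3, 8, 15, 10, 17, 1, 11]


Sorted: [1, 2, 3, 8, 8, 10, 11, 13, 15, 17, 18]
Mean = 106/11
Median = 10
Freq: {13: 1, 2: 1, 8: 2, 18: 1, 3: 1, 15: 1, 10: 1, 17: 1, 1: 1, 11: 1}
Mode: [8]

Mean=106/11, Median=10, Mode=8


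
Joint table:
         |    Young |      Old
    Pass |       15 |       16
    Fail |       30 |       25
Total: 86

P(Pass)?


P(Pass) = (15+16)/86 = 31/86

P(Pass) = 31/86 ≈ 36.05%


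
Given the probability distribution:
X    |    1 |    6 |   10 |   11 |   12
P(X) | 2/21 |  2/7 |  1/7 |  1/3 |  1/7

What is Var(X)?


E[X] = 181/21
E[X²] = 599/7
Var(X) = E[X²] - (E[X])² = 599/7 - 32761/441 = 4976/441

Var(X) = 4976/441 ≈ 11.2834


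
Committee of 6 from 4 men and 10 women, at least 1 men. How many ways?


Count by #men:
  1M,5W: C(4,1)×C(10,5)=1008
  2M,4W: C(4,2)×C(10,4)=1260
  3M,3W: C(4,3)×C(10,3)=480
  4M,2W: C(4,4)×C(10,2)=45
Total = 2793

2793


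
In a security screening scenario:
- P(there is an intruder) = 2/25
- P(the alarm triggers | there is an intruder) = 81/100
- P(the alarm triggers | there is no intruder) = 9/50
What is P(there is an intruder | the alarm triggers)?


Using Bayes' theorem:
P(A|B) = P(B|A)·P(A) / P(B)

P(the alarm triggers) = 81/100 × 2/25 + 9/50 × 23/25
= 81/1250 + 207/1250 = 144/625

P(there is an intruder|the alarm triggers) = (81/1250) / (144/625) = 9/32

P(there is an intruder|the alarm triggers) = 9/32 ≈ 28.12%


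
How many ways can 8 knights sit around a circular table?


Circular arrangements of 8 distinct objects: fix one position to break rotational symmetry.
(n-1)! = 7! = 5040

5040


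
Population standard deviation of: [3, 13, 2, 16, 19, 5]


Mean = 58/6 = 29/3
  (3-29/3)²=400/9
  (13-29/3)²=100/9
  (2-29/3)²=529/9
  (16-29/3)²=361/9
  (19-29/3)²=784/9
  (5-29/3)²=196/9
Σ(x-μ)² = 790/3
σ² = (790/3)/6 = 395/9

σ = √(395/9) ≈ 6.6249


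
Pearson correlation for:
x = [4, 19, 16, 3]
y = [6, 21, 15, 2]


n=4, Σx=42, Σy=44, Σxy=669, Σx²=642, Σy²=706
r = (4×669 - 42×44)/√((4×642 - 42²)(4×706 - 44²))
= 828/√(804×888) = 828/√713952 ≈ 828/844.9568 ≈ 0.9799

r ≈ 0.9799


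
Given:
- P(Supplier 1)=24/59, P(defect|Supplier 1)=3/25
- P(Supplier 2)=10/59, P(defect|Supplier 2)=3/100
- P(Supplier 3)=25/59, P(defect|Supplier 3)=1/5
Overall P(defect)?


P(B) = Σ P(B|Aᵢ)×P(Aᵢ)
  3/25×24/59 = 72/1475
  3/100×10/59 = 3/590
  1/5×25/59 = 5/59
Sum = 409/2950

P(defect) = 409/2950 ≈ 13.86%


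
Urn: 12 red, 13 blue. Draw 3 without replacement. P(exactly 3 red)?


Hypergeometric: C(12,3)×C(13,0)/C(25,3)
= 220×1/2300 = 11/115

P(X=3) = 11/115 ≈ 9.57%


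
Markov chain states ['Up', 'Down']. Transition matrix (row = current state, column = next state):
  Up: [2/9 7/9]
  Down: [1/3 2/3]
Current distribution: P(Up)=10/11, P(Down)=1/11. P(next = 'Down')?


P(next=Down) = Σᵢ P(now=i)×P(i→Down)
= 10/11×7/9 + 1/11×2/3
= 70/99 + 2/33 = 76/99

P = 76/99 ≈ 0.7677


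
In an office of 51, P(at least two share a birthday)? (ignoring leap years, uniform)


P(all different) = Π(365-i)/365 for i=0..50
= 0.025568
P(match) = 1 - 0.025568 = 0.974432

P ≈ 0.9744 ≈ 97.44%


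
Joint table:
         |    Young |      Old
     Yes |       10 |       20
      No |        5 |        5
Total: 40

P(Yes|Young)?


P(Yes|Young) = 10/(10+5) = 10/15 = 2/3

P = 2/3 ≈ 66.67%


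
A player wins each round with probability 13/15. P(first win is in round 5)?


Geometric: P(X=5) = (1-p)^(k-1)×p = (2/15)^4×13/15 = 208/759375

P(X=5) = 208/759375 ≈ 0.03%


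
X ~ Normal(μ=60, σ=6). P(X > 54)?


z = (54-60)/6 = -1.0
P(X > 54) = 1 - P(Z ≤ -1.0) = 1 - 0.1587 = 0.8413

P(X > 54) ≈ 0.8413


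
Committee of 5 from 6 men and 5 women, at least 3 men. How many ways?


Count by #men:
  3M,2W: C(6,3)×C(5,2)=200
  4M,1W: C(6,4)×C(5,1)=75
  5M,0W: C(6,5)×C(5,0)=6
Total = 281

281


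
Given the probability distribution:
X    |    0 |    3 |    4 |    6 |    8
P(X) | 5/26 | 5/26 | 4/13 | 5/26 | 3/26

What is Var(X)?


E[X] = 101/26
E[X²] = 545/26
Var(X) = E[X²] - (E[X])² = 545/26 - 10201/676 = 3969/676

Var(X) = 3969/676 ≈ 5.8713


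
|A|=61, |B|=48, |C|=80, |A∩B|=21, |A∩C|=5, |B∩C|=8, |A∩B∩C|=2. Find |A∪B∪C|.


|A∪B∪C| = 61+48+80-21-5-8+2 = 157

|A∪B∪C| = 157


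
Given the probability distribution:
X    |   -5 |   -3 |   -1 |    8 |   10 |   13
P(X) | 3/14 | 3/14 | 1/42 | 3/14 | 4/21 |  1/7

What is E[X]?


E[X] = Σ x·P(X=x)
= (-5)×(3/14) + (-3)×(3/14) + (-1)×(1/42) + (8)×(3/14) + (10)×(4/21) + (13)×(1/7)
= 157/42

E[X] = 157/42


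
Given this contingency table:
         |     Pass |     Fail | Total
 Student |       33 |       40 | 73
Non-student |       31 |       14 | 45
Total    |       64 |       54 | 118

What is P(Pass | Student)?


P(Pass | Student) = 33/(33+40) = 33/73

P(Pass|Student) = 33/73 ≈ 45.21%


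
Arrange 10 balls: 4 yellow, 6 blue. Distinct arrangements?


10!/(4!×6!) = 210

210


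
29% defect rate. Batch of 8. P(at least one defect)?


P(all good) = (71/100)^8 = 645753531245761/10000000000000000
P(≥1 defect) = 9354246468754239/10000000000000000

P = 9354246468754239/10000000000000000 ≈ 93.54%


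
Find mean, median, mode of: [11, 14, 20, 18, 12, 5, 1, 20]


Sorted: [1, 5, 11, 12, 14, 18, 20, 20]
Mean = 101/8
Median = 13
Freq: {11: 1, 14: 1, 20: 2, 18: 1, 12: 1, 5: 1, 1: 1}
Mode: [20]

Mean=101/8, Median=13, Mode=20


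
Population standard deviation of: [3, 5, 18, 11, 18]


Mean = 55/5 = 11
  (3-11)²=64
  (5-11)²=36
  (18-11)²=49
  (11-11)²=0
  (18-11)²=49
Σ(x-μ)² = 198
σ² = 198/5

σ = √(198/5) ≈ 6.2929


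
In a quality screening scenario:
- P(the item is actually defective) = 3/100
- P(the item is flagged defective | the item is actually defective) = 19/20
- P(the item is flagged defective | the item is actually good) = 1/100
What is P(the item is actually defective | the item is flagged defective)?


Using Bayes' theorem:
P(A|B) = P(B|A)·P(A) / P(B)

P(the item is flagged defective) = 19/20 × 3/100 + 1/100 × 97/100
= 57/2000 + 97/10000 = 191/5000

P(the item is actually defective|the item is flagged defective) = (57/2000) / (191/5000) = 285/382

P(the item is actually defective|the item is flagged defective) = 285/382 ≈ 74.61%


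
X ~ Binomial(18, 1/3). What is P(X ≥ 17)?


P(X ≥ 17) = Σ P(X=i) for i=17..18
P(X=17) = 4/43046721
P(X=18) = 1/387420489
Sum = 37/387420489

P(X ≥ 17) = 37/387420489 ≈ 0.00%


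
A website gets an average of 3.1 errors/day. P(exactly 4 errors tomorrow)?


Poisson(λ=3.1): P(X=4) = e^(-λ)×λ^k/k!
= e^(-3.1) × 3.1^4 / 4!
≈ 0.04504920239 × 92.3521 / 24 ≈ 0.173350

P(X=4) ≈ 0.173350 ≈ 17.33%


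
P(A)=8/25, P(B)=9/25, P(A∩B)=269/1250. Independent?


P(A)×P(B) = 72/625
P(A∩B) = 269/1250
Not equal → NOT independent

No, not independent


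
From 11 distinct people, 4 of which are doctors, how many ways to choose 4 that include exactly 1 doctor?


Choose 1 of the 4 doctors and 3 of the other 7 people:
C(4,1)×C(7,3) = 4×35 = 140

140


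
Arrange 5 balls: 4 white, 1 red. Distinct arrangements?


5!/(4!×1!) = 5

5


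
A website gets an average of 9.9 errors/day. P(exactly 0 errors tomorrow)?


Poisson(λ=9.9): P(X=0) = e^(-λ)×λ^k/k!
= e^(-9.9) × 9.9^0 / 0!
≈ 5.017468206e-05 × 1 / 1 ≈ 0.000050

P(X=0) ≈ 0.000050 ≈ 0.01%


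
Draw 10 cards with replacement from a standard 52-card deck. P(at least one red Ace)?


P(not a red Ace) = 50/52 = 25/26
P(none in 10 draws) = (25/26)^10 = 95367431640625/141167095653376
P(≥1 red Ace) = 1 - 95367431640625/141167095653376 = 45799664012751/141167095653376

P = 45799664012751/141167095653376 ≈ 32.44%


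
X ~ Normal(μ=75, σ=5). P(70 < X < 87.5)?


z₁=(70-75)/5=-1.0, z₂=(87.5-75)/5=2.5
P = Φ(2.5) - Φ(-1.0) = 0.993790 - 0.158655 = 0.835135 ≈ 0.8351

P(70 < X < 87.5) ≈ 0.8351


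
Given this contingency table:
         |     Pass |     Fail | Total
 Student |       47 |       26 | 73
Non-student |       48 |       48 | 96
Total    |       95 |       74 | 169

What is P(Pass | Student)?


P(Pass | Student) = 47/(47+26) = 47/73

P(Pass|Student) = 47/73 ≈ 64.38%


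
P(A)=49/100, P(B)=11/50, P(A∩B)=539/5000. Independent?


P(A)×P(B) = 539/5000
P(A∩B) = 539/5000
Equal ✓ → Independent

Yes, independent


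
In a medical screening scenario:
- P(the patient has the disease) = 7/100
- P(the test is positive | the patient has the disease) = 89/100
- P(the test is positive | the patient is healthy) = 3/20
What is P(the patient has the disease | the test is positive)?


Using Bayes' theorem:
P(A|B) = P(B|A)·P(A) / P(B)

P(the test is positive) = 89/100 × 7/100 + 3/20 × 93/100
= 623/10000 + 279/2000 = 1009/5000

P(the patient has the disease|the test is positive) = (623/10000) / (1009/5000) = 623/2018

P(the patient has the disease|the test is positive) = 623/2018 ≈ 30.87%


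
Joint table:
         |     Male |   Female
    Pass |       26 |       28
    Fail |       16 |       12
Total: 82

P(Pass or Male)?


P(Pass∨Male) = P(Pass) + P(Male) - P(Pass∧Male)
= (54 + 42 - 26)/82 = 70/82 = 35/41

P = 35/41 ≈ 85.37%


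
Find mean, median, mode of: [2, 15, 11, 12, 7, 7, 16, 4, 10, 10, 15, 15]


Sorted: [2, 4, 7, 7, 10, 10, 11, 12, 15, 15, 15, 16]
Mean = 124/12 = 31/3
Median = 21/2
Freq: {2: 1, 15: 3, 11: 1, 12: 1, 7: 2, 16: 1, 4: 1, 10: 2}
Mode: [15]

Mean=31/3, Median=21/2, Mode=15


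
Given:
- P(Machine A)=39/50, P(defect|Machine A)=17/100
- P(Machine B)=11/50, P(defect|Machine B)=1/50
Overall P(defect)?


P(B) = Σ P(B|Aᵢ)×P(Aᵢ)
  17/100×39/50 = 663/5000
  1/50×11/50 = 11/2500
Sum = 137/1000

P(defect) = 137/1000 ≈ 13.70%


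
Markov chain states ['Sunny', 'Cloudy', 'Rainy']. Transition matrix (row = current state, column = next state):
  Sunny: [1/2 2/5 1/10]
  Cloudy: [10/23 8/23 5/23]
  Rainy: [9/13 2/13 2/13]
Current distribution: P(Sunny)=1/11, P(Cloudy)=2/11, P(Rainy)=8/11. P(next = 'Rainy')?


P(next=Rainy) = Σᵢ P(now=i)×P(i→Rainy)
= 1/11×1/10 + 2/11×5/23 + 8/11×2/13
= 1/110 + 10/253 + 16/143 = 5279/32890

P = 5279/32890 ≈ 0.1605


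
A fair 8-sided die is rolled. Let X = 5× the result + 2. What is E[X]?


E[die] = (1+8)/2 = 9/2
E[X] = 5×9/2 + 2 = 49/2

E[X] = 49/2


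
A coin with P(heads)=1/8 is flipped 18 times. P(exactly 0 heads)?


Binomial: P(X=0) = C(18,0)×p^0×(1-p)^18
= 1 × 1 × 1628413597910449/18014398509481984 = 1628413597910449/18014398509481984

P(X=0) = 1628413597910449/18014398509481984 ≈ 9.04%


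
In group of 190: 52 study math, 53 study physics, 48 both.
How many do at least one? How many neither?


|A∪B| = 52+53-48 = 57
Neither = 190-57 = 133

At least one: 57; Neither: 133


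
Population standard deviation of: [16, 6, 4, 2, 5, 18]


Mean = 51/6 = 17/2
  (16-17/2)²=225/4
  (6-17/2)²=25/4
  (4-17/2)²=81/4
  (2-17/2)²=169/4
  (5-17/2)²=49/4
  (18-17/2)²=361/4
Σ(x-μ)² = 455/2
σ² = (455/2)/6 = 455/12

σ = √(455/12) ≈ 6.1577


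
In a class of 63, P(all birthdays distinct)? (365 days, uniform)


P(all different) = Π(365-i)/365 for i=0..62
= (365/365)×(364/365)×...×(303/365)
= 0.003396

P ≈ 0.0034 ≈ 0.34%


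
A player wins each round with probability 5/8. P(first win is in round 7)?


Geometric: P(X=7) = (1-p)^(k-1)×p = (3/8)^6×5/8 = 3645/2097152

P(X=7) = 3645/2097152 ≈ 0.17%


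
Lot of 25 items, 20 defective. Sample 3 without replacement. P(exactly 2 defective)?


Hypergeometric: C(20,2)×C(5,1)/C(25,3)
= 190×5/2300 = 19/46

P(X=2) = 19/46 ≈ 41.30%


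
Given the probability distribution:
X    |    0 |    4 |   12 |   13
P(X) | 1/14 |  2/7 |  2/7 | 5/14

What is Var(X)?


E[X] = 129/14
E[X²] = 1485/14
Var(X) = E[X²] - (E[X])² = 1485/14 - 16641/196 = 4149/196

Var(X) = 4149/196 ≈ 21.1684


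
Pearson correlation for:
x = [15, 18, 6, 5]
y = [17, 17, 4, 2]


n=4, Σx=44, Σy=40, Σxy=595, Σx²=610, Σy²=598
r = (4×595 - 44×40)/√((4×610 - 44²)(4×598 - 40²))
= 620/√(504×792) = 620/√399168 ≈ 620/631.7974 ≈ 0.9813

r ≈ 0.9813


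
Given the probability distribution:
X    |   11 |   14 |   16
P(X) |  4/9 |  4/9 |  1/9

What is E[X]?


E[X] = Σ x·P(X=x)
= (11)×(4/9) + (14)×(4/9) + (16)×(1/9)
= 116/9

E[X] = 116/9


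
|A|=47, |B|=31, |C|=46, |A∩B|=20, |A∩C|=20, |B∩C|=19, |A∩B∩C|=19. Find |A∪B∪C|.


|A∪B∪C| = 47+31+46-20-20-19+19 = 84

|A∪B∪C| = 84


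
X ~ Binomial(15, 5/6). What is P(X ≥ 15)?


P(X ≥ 15) = Σ P(X=i) for i=15..15
P(X=15) = 30517578125/470184984576
Sum = 30517578125/470184984576

P(X ≥ 15) = 30517578125/470184984576 ≈ 6.49%


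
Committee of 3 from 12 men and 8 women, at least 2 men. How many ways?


Count by #men:
  2M,1W: C(12,2)×C(8,1)=528
  3M,0W: C(12,3)×C(8,0)=220
Total = 748

748


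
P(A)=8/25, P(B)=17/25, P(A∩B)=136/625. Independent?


P(A)×P(B) = 136/625
P(A∩B) = 136/625
Equal ✓ → Independent

Yes, independent


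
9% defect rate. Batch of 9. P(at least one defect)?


P(all good) = (91/100)^9 = 427929800129788411/1000000000000000000
P(≥1 defect) = 572070199870211589/1000000000000000000

P = 572070199870211589/1000000000000000000 ≈ 57.21%


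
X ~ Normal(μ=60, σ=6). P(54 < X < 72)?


z₁=(54-60)/6=-1.0, z₂=(72-60)/6=2.0
P = Φ(2.0) - Φ(-1.0) = 0.977250 - 0.158655 = 0.818595 ≈ 0.8186

P(54 < X < 72) ≈ 0.8186


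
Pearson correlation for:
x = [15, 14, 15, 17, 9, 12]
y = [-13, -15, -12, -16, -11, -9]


n=6, Σx=82, Σy=-76, Σxy=-1064, Σx²=1160, Σy²=996
r = (6×(-1064) - 82×(-76))/√((6×1160 - 82²)(6×996 - (-76)²))
= -152/√(236×200) = -152/√47200 ≈ -152/217.2556 ≈ -0.6996

r ≈ -0.6996


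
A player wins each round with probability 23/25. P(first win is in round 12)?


Geometric: P(X=12) = (1-p)^(k-1)×p = (2/25)^11×23/25 = 47104/59604644775390625

P(X=12) = 47104/59604644775390625 ≈ 0.00%


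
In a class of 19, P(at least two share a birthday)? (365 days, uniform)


P(all different) = Π(365-i)/365 for i=0..18
= 0.620881
P(match) = 1 - 0.620881 = 0.379119

P ≈ 0.3791 ≈ 37.91%


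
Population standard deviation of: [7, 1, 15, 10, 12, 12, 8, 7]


Mean = 72/8 = 9
  (7-9)²=4
  (1-9)²=64
  (15-9)²=36
  (10-9)²=1
  (12-9)²=9
  (12-9)²=9
  (8-9)²=1
  (7-9)²=4
Σ(x-μ)² = 128
σ² = 128/8 = 16

σ = √(16) ≈ 4.0000


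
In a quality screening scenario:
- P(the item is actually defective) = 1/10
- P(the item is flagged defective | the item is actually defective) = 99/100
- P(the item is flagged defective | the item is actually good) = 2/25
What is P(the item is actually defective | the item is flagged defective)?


Using Bayes' theorem:
P(A|B) = P(B|A)·P(A) / P(B)

P(the item is flagged defective) = 99/100 × 1/10 + 2/25 × 9/10
= 99/1000 + 9/125 = 171/1000

P(the item is actually defective|the item is flagged defective) = (99/1000) / (171/1000) = 11/19

P(the item is actually defective|the item is flagged defective) = 11/19 ≈ 57.89%
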